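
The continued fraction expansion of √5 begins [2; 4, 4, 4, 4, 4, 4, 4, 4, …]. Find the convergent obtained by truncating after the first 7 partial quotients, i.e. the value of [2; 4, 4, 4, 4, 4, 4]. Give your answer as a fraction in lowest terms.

12238/5473

Start with 4.
4 + 1/(4/1) = 4 + 1/4 = 17/4
4 + 1/(17/4) = 4 + 4/17 = 72/17
4 + 1/(72/17) = 4 + 17/72 = 305/72
4 + 1/(305/72) = 4 + 72/305 = 1292/305
4 + 1/(1292/305) = 4 + 305/1292 = 5473/1292
2 + 1/(5473/1292) = 2 + 1292/5473 = 12238/5473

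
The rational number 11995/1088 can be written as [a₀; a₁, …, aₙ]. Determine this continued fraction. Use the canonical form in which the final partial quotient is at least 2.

[11; 40, 3, 2, 1, 2]

Apply division with remainder until the remainder is 0:
11995 ÷ 1088 → quotient 11, remainder 27
1088 ÷ 27 → quotient 40, remainder 8
27 ÷ 8 → quotient 3, remainder 3
8 ÷ 3 → quotient 2, remainder 2
3 ÷ 2 → quotient 1, remainder 1
2 ÷ 1 → quotient 2, remainder 0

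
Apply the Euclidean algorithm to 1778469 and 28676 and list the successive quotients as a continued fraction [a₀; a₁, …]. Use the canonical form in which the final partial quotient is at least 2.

⌊1778469/28676⌋ = 62, remainder 557
⌊28676/557⌋ = 51, remainder 269
⌊557/269⌋ = 2, remainder 19
⌊269/19⌋ = 14, remainder 3
⌊19/3⌋ = 6, remainder 1
⌊3/1⌋ = 3, remainder 0

[62; 51, 2, 14, 6, 3]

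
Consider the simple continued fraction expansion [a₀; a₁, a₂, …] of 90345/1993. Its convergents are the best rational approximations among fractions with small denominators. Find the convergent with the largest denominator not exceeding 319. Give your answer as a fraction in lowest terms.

6981/154

a_0 = 45: 45/1  (≤ bound)
a_1 = 3: 136/3  (≤ bound)
a_2 = 50: 6845/151  (≤ bound)
a_3 = 1: 6981/154  (≤ bound)
a_4 = 3: 27788/613  (> 319, stop)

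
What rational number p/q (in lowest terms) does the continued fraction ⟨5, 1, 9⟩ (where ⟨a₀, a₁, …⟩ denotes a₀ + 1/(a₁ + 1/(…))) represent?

Start with 9.
1 + 1/(9/1) = 1 + 1/9 = 10/9
5 + 1/(10/9) = 5 + 9/10 = 59/10

59/10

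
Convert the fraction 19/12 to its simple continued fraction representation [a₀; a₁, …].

19 = 1·12 + 7, so a_0 = 1
12 = 1·7 + 5, so a_1 = 1
7 = 1·5 + 2, so a_2 = 1
5 = 2·2 + 1, so a_3 = 2
2 = 2·1 + 0, so a_4 = 2

[1; 1, 1, 2, 2]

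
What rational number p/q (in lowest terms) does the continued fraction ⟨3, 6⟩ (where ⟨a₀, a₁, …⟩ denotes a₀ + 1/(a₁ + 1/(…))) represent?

19/6

Compute successive convergents:
a_0 = 3: 3/1
a_1 = 6: 19/6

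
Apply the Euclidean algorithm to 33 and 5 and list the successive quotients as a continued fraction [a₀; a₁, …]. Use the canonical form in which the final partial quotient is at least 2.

Apply division with remainder until the remainder is 0:
33 ÷ 5 → quotient 6, remainder 3
5 ÷ 3 → quotient 1, remainder 2
3 ÷ 2 → quotient 1, remainder 1
2 ÷ 1 → quotient 2, remainder 0

[6; 1, 1, 2]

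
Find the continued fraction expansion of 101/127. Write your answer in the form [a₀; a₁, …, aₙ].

[0; 1, 3, 1, 7, 1, 2]

⌊101/127⌋ = 0, remainder 101
⌊127/101⌋ = 1, remainder 26
⌊101/26⌋ = 3, remainder 23
⌊26/23⌋ = 1, remainder 3
⌊23/3⌋ = 7, remainder 2
⌊3/2⌋ = 1, remainder 1
⌊2/1⌋ = 2, remainder 0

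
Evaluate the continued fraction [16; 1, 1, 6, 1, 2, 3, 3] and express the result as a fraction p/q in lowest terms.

7854/475

Use the convergent recurrence hₖ = aₖ·hₖ₋₁ + hₖ₋₂ (and likewise for the denominators kₖ):
a_0 = 16: 16/1
a_1 = 1: 17/1
a_2 = 1: 33/2
a_3 = 6: 215/13
a_4 = 1: 248/15
a_5 = 2: 711/43
a_6 = 3: 2381/144
a_7 = 3: 7854/475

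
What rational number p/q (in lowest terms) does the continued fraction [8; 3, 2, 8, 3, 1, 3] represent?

Start with 3.
1 + 1/(3/1) = 1 + 1/3 = 4/3
3 + 1/(4/3) = 3 + 3/4 = 15/4
8 + 1/(15/4) = 8 + 4/15 = 124/15
2 + 1/(124/15) = 2 + 15/124 = 263/124
3 + 1/(263/124) = 3 + 124/263 = 913/263
8 + 1/(913/263) = 8 + 263/913 = 7567/913

7567/913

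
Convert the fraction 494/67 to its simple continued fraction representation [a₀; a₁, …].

494 = 7·67 + 25, so a_0 = 7
67 = 2·25 + 17, so a_1 = 2
25 = 1·17 + 8, so a_2 = 1
17 = 2·8 + 1, so a_3 = 2
8 = 8·1 + 0, so a_4 = 8

[7; 2, 1, 2, 8]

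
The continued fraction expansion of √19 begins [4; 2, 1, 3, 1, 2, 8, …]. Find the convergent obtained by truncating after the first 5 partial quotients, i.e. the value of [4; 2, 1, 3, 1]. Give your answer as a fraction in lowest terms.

Start with 1.
3 + 1/(1/1) = 3 + 1/1 = 4/1
1 + 1/(4/1) = 1 + 1/4 = 5/4
2 + 1/(5/4) = 2 + 4/5 = 14/5
4 + 1/(14/5) = 4 + 5/14 = 61/14

61/14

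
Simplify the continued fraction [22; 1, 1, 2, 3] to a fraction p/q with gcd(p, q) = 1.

a_0 = 22: 22/1
a_1 = 1: 23/1
a_2 = 1: 45/2
a_3 = 2: 113/5
a_4 = 3: 384/17

384/17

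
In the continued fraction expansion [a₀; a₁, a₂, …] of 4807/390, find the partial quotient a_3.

Apply division with remainder until the remainder is 0:
4807 = 12·390 + 127, so a_0 = 12
390 = 3·127 + 9, so a_1 = 3
127 = 14·9 + 1, so a_2 = 14
9 = 9·1 + 0, so a_3 = 9

9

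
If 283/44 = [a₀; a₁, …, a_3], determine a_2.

Repeatedly divide and take the remainder:
283 ÷ 44 → quotient 6, remainder 19
44 ÷ 19 → quotient 2, remainder 6
19 ÷ 6 → quotient 3, remainder 1

3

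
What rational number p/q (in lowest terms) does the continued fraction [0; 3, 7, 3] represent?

Start with 3.
7 + 1/(3/1) = 7 + 1/3 = 22/3
3 + 1/(22/3) = 3 + 3/22 = 69/22
0 + 1/(69/22) = 0 + 22/69 = 22/69

22/69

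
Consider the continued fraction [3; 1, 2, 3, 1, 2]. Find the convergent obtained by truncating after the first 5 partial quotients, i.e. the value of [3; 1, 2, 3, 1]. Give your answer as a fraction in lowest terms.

48/13

Start with 1.
3 + 1/(1/1) = 3 + 1/1 = 4/1
2 + 1/(4/1) = 2 + 1/4 = 9/4
1 + 1/(9/4) = 1 + 4/9 = 13/9
3 + 1/(13/9) = 3 + 9/13 = 48/13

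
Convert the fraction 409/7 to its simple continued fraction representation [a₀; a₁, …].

[58; 2, 3]

409 ÷ 7 → quotient 58, remainder 3
7 ÷ 3 → quotient 2, remainder 1
3 ÷ 1 → quotient 3, remainder 0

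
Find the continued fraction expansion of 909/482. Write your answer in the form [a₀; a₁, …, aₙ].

[1; 1, 7, 1, 3, 4, 3]

Repeatedly divide and take the remainder:
909 ÷ 482 → quotient 1, remainder 427
482 ÷ 427 → quotient 1, remainder 55
427 ÷ 55 → quotient 7, remainder 42
55 ÷ 42 → quotient 1, remainder 13
42 ÷ 13 → quotient 3, remainder 3
13 ÷ 3 → quotient 4, remainder 1
3 ÷ 1 → quotient 3, remainder 0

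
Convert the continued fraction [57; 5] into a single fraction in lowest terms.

286/5

Collapse the nested fraction from the inside out:
Start with 5.
57 + 1/(5/1) = 57 + 1/5 = 286/5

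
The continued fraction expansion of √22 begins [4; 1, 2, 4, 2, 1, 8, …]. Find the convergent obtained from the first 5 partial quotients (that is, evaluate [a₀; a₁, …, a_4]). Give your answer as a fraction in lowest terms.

136/29

a_0 = 4: 4/1
a_1 = 1: 5/1
a_2 = 2: 14/3
a_3 = 4: 61/13
a_4 = 2: 136/29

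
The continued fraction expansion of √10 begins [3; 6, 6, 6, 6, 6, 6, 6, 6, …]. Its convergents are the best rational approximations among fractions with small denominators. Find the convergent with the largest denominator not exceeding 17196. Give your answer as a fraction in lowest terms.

a_0 = 3: 3/1  (≤ bound)
a_1 = 6: 19/6  (≤ bound)
a_2 = 6: 117/37  (≤ bound)
a_3 = 6: 721/228  (≤ bound)
a_4 = 6: 4443/1405  (≤ bound)
a_5 = 6: 27379/8658  (≤ bound)
a_6 = 6: 168717/53353  (> 17196, stop)

27379/8658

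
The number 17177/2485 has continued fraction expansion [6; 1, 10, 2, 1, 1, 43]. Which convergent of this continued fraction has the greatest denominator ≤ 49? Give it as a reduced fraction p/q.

235/34

a_0 = 6: 6/1  (≤ bound)
a_1 = 1: 7/1  (≤ bound)
a_2 = 10: 76/11  (≤ bound)
a_3 = 2: 159/23  (≤ bound)
a_4 = 1: 235/34  (≤ bound)
a_5 = 1: 394/57  (> 49, stop)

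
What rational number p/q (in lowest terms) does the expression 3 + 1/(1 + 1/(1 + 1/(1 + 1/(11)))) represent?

Starting at the tail and folding back:
Start with 11.
1 + 1/(11/1) = 1 + 1/11 = 12/11
1 + 1/(12/11) = 1 + 11/12 = 23/12
1 + 1/(23/12) = 1 + 12/23 = 35/23
3 + 1/(35/23) = 3 + 23/35 = 128/35

128/35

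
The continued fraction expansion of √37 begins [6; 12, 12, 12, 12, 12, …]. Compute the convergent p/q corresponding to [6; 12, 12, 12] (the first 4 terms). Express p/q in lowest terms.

Start with 12.
12 + 1/(12/1) = 12 + 1/12 = 145/12
12 + 1/(145/12) = 12 + 12/145 = 1752/145
6 + 1/(1752/145) = 6 + 145/1752 = 10657/1752

10657/1752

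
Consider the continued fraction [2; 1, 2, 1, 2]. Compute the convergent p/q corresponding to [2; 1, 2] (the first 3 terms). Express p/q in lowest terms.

a_0 = 2: 2/1
a_1 = 1: 3/1
a_2 = 2: 8/3

8/3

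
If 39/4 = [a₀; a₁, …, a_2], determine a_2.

3

39 = 9·4 + 3, so a_0 = 9
4 = 1·3 + 1, so a_1 = 1
3 = 3·1 + 0, so a_2 = 3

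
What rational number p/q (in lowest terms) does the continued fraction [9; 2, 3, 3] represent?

217/23

Start with 3.
3 + 1/(3/1) = 3 + 1/3 = 10/3
2 + 1/(10/3) = 2 + 3/10 = 23/10
9 + 1/(23/10) = 9 + 10/23 = 217/23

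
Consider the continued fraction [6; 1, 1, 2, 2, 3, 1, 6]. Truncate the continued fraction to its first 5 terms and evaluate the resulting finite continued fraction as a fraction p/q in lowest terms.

79/12

Start with 2.
2 + 1/(2/1) = 2 + 1/2 = 5/2
1 + 1/(5/2) = 1 + 2/5 = 7/5
1 + 1/(7/5) = 1 + 5/7 = 12/7
6 + 1/(12/7) = 6 + 7/12 = 79/12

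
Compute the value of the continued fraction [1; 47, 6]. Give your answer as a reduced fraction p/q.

289/283

Work from the innermost term outward:
Start with 6.
47 + 1/(6/1) = 47 + 1/6 = 283/6
1 + 1/(283/6) = 1 + 6/283 = 289/283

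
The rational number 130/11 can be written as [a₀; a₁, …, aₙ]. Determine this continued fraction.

130 ÷ 11 → quotient 11, remainder 9
11 ÷ 9 → quotient 1, remainder 2
9 ÷ 2 → quotient 4, remainder 1
2 ÷ 1 → quotient 2, remainder 0

[11; 1, 4, 2]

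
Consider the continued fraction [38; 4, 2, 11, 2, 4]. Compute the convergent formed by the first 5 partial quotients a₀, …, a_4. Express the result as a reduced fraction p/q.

Starting at the tail and folding back:
Start with 2.
11 + 1/(2/1) = 11 + 1/2 = 23/2
2 + 1/(23/2) = 2 + 2/23 = 48/23
4 + 1/(48/23) = 4 + 23/48 = 215/48
38 + 1/(215/48) = 38 + 48/215 = 8218/215

8218/215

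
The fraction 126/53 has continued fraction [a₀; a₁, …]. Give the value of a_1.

2

126 ÷ 53 → quotient 2, remainder 20
53 ÷ 20 → quotient 2, remainder 13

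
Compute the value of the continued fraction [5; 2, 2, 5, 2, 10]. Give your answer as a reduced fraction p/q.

Start with 10.
2 + 1/(10/1) = 2 + 1/10 = 21/10
5 + 1/(21/10) = 5 + 10/21 = 115/21
2 + 1/(115/21) = 2 + 21/115 = 251/115
2 + 1/(251/115) = 2 + 115/251 = 617/251
5 + 1/(617/251) = 5 + 251/617 = 3336/617

3336/617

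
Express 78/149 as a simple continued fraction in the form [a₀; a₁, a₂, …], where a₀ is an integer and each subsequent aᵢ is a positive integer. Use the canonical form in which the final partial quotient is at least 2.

Apply division with remainder until the remainder is 0:
⌊78/149⌋ = 0, remainder 78
⌊149/78⌋ = 1, remainder 71
⌊78/71⌋ = 1, remainder 7
⌊71/7⌋ = 10, remainder 1
⌊7/1⌋ = 7, remainder 0

[0; 1, 1, 10, 7]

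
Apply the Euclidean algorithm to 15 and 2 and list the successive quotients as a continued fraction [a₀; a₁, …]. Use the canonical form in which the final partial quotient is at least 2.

Run the Euclidean algorithm, recording each quotient:
⌊15/2⌋ = 7, remainder 1
⌊2/1⌋ = 2, remainder 0

[7; 2]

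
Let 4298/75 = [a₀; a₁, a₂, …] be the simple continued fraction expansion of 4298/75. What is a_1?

3

⌊4298/75⌋ = 57, remainder 23
⌊75/23⌋ = 3, remainder 6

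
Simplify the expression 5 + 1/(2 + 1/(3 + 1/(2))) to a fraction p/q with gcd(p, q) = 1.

Use the convergent recurrence hₖ = aₖ·hₖ₋₁ + hₖ₋₂ (and likewise for the denominators kₖ):
a_0 = 5: 5/1
a_1 = 2: 11/2
a_2 = 3: 38/7
a_3 = 2: 87/16

87/16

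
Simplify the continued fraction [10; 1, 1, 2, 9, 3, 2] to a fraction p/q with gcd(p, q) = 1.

3592/339

Collapse the nested fraction from the inside out:
Start with 2.
3 + 1/(2/1) = 3 + 1/2 = 7/2
9 + 1/(7/2) = 9 + 2/7 = 65/7
2 + 1/(65/7) = 2 + 7/65 = 137/65
1 + 1/(137/65) = 1 + 65/137 = 202/137
1 + 1/(202/137) = 1 + 137/202 = 339/202
10 + 1/(339/202) = 10 + 202/339 = 3592/339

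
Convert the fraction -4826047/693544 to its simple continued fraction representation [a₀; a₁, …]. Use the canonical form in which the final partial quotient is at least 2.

[-7; 24, 8, 1, 3, 3, 9, 27]

Apply division with remainder until the remainder is 0:
-4826047 = -7·693544 + 28761, so a_0 = -7
693544 = 24·28761 + 3280, so a_1 = 24
28761 = 8·3280 + 2521, so a_2 = 8
3280 = 1·2521 + 759, so a_3 = 1
2521 = 3·759 + 244, so a_4 = 3
759 = 3·244 + 27, so a_5 = 3
244 = 9·27 + 1, so a_6 = 9
27 = 27·1 + 0, so a_7 = 27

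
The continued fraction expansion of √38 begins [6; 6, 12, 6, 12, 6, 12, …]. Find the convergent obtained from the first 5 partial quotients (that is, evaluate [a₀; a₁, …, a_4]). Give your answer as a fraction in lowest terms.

33294/5401

Start with 12.
6 + 1/(12/1) = 6 + 1/12 = 73/12
12 + 1/(73/12) = 12 + 12/73 = 888/73
6 + 1/(888/73) = 6 + 73/888 = 5401/888
6 + 1/(5401/888) = 6 + 888/5401 = 33294/5401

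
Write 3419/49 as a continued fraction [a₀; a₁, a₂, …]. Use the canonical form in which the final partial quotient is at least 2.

⌊3419/49⌋ = 69, remainder 38
⌊49/38⌋ = 1, remainder 11
⌊38/11⌋ = 3, remainder 5
⌊11/5⌋ = 2, remainder 1
⌊5/1⌋ = 5, remainder 0

[69; 1, 3, 2, 5]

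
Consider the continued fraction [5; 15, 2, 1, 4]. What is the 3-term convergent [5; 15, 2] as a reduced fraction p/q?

157/31

Work from the innermost term outward:
Start with 2.
15 + 1/(2/1) = 15 + 1/2 = 31/2
5 + 1/(31/2) = 5 + 2/31 = 157/31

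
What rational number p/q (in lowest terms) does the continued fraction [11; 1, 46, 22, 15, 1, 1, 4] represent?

1740787/145323

Build up convergents one term at a time:
a_0 = 11: 11/1
a_1 = 1: 12/1
a_2 = 46: 563/47
a_3 = 22: 12398/1035
a_4 = 15: 186533/15572
a_5 = 1: 198931/16607
a_6 = 1: 385464/32179
a_7 = 4: 1740787/145323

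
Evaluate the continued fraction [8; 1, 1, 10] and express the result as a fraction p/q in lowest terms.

Use the convergent recurrence hₖ = aₖ·hₖ₋₁ + hₖ₋₂ (and likewise for the denominators kₖ):
a_0 = 8: 8/1
a_1 = 1: 9/1
a_2 = 1: 17/2
a_3 = 10: 179/21

179/21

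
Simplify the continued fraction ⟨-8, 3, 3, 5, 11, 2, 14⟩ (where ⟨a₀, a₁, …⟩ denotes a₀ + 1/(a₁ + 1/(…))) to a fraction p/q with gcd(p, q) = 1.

Start with 14.
2 + 1/(14/1) = 2 + 1/14 = 29/14
11 + 1/(29/14) = 11 + 14/29 = 333/29
5 + 1/(333/29) = 5 + 29/333 = 1694/333
3 + 1/(1694/333) = 3 + 333/1694 = 5415/1694
3 + 1/(5415/1694) = 3 + 1694/5415 = 17939/5415
-8 + 1/(17939/5415) = -8 + 5415/17939 = -138097/17939

-138097/17939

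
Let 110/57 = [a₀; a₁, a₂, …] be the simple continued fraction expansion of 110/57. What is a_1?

1

110 ÷ 57 → quotient 1, remainder 53
57 ÷ 53 → quotient 1, remainder 4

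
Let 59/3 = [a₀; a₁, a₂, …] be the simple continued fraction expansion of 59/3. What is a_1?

1

59 ÷ 3 → quotient 19, remainder 2
3 ÷ 2 → quotient 1, remainder 1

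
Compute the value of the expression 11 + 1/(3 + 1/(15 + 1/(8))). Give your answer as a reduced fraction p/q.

a_0 = 11: 11/1
a_1 = 3: 34/3
a_2 = 15: 521/46
a_3 = 8: 4202/371

4202/371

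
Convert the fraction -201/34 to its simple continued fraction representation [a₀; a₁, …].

-201 ÷ 34 → quotient -6, remainder 3
34 ÷ 3 → quotient 11, remainder 1
3 ÷ 1 → quotient 3, remainder 0

[-6; 11, 3]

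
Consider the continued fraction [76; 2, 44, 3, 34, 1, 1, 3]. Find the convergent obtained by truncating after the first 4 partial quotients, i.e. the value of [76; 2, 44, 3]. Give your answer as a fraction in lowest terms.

a_0 = 76: 76/1
a_1 = 2: 153/2
a_2 = 44: 6808/89
a_3 = 3: 20577/269

20577/269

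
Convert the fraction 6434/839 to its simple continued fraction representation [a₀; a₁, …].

6434 = 7·839 + 561, so a_0 = 7
839 = 1·561 + 278, so a_1 = 1
561 = 2·278 + 5, so a_2 = 2
278 = 55·5 + 3, so a_3 = 55
5 = 1·3 + 2, so a_4 = 1
3 = 1·2 + 1, so a_5 = 1
2 = 2·1 + 0, so a_6 = 2

[7; 1, 2, 55, 1, 1, 2]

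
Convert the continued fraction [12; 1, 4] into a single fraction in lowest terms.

64/5

Start with 4.
1 + 1/(4/1) = 1 + 1/4 = 5/4
12 + 1/(5/4) = 12 + 4/5 = 64/5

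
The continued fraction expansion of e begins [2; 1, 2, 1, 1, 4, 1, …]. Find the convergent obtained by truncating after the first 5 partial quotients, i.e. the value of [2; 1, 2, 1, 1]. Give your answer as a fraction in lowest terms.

a_0 = 2: 2/1
a_1 = 1: 3/1
a_2 = 2: 8/3
a_3 = 1: 11/4
a_4 = 1: 19/7

19/7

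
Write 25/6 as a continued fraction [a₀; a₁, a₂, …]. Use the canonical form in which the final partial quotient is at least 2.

[4; 6]

25 ÷ 6 → quotient 4, remainder 1
6 ÷ 1 → quotient 6, remainder 0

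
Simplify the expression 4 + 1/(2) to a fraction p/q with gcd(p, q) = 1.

9/2

Start with 2.
4 + 1/(2/1) = 4 + 1/2 = 9/2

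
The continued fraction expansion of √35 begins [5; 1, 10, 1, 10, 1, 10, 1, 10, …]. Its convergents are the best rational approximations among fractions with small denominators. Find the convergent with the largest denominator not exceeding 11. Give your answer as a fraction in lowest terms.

65/11

List convergents until the denominator exceeds the bound:
a_0 = 5: 5/1  (≤ bound)
a_1 = 1: 6/1  (≤ bound)
a_2 = 10: 65/11  (≤ bound)
a_3 = 1: 71/12  (> 11, stop)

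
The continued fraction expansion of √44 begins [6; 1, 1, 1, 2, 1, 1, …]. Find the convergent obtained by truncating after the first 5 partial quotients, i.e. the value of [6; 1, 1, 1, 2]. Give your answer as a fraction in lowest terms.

Start with 2.
1 + 1/(2/1) = 1 + 1/2 = 3/2
1 + 1/(3/2) = 1 + 2/3 = 5/3
1 + 1/(5/3) = 1 + 3/5 = 8/5
6 + 1/(8/5) = 6 + 5/8 = 53/8

53/8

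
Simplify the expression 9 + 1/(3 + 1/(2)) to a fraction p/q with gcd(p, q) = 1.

65/7

Collapse the nested fraction from the inside out:
Start with 2.
3 + 1/(2/1) = 3 + 1/2 = 7/2
9 + 1/(7/2) = 9 + 2/7 = 65/7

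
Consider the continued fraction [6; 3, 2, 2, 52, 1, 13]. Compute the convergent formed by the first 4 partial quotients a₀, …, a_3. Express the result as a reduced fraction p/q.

107/17

a_0 = 6: 6/1
a_1 = 3: 19/3
a_2 = 2: 44/7
a_3 = 2: 107/17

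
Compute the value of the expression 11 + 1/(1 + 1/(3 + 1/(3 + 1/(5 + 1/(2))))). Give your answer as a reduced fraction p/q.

1777/151

a_0 = 11: 11/1
a_1 = 1: 12/1
a_2 = 3: 47/4
a_3 = 3: 153/13
a_4 = 5: 812/69
a_5 = 2: 1777/151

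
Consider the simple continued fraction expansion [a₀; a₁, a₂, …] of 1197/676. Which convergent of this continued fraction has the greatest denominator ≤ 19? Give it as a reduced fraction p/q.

23/13

a_0 = 1: 1/1  (≤ bound)
a_1 = 1: 2/1  (≤ bound)
a_2 = 3: 7/4  (≤ bound)
a_3 = 2: 16/9  (≤ bound)
a_4 = 1: 23/13  (≤ bound)
a_5 = 3: 85/48  (> 19, stop)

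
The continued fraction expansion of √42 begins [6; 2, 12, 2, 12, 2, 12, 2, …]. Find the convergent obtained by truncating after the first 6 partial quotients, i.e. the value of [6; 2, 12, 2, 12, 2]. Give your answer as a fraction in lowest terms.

8749/1350

Start with 2.
12 + 1/(2/1) = 12 + 1/2 = 25/2
2 + 1/(25/2) = 2 + 2/25 = 52/25
12 + 1/(52/25) = 12 + 25/52 = 649/52
2 + 1/(649/52) = 2 + 52/649 = 1350/649
6 + 1/(1350/649) = 6 + 649/1350 = 8749/1350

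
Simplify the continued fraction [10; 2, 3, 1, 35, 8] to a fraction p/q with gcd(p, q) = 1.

a_0 = 10: 10/1
a_1 = 2: 21/2
a_2 = 3: 73/7
a_3 = 1: 94/9
a_4 = 35: 3363/322
a_5 = 8: 26998/2585

26998/2585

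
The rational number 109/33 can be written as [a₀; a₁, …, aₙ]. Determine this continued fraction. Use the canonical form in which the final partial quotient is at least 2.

[3; 3, 3, 3]

Apply division with remainder until the remainder is 0:
109 ÷ 33 → quotient 3, remainder 10
33 ÷ 10 → quotient 3, remainder 3
10 ÷ 3 → quotient 3, remainder 1
3 ÷ 1 → quotient 3, remainder 0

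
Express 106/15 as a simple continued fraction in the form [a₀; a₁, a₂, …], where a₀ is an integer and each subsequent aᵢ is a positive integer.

106 ÷ 15 → quotient 7, remainder 1
15 ÷ 1 → quotient 15, remainder 0

[7; 15]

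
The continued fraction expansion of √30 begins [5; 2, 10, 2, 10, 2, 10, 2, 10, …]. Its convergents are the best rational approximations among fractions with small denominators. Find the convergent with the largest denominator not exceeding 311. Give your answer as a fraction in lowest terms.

241/44

List convergents until the denominator exceeds the bound:
a_0 = 5: 5/1  (≤ bound)
a_1 = 2: 11/2  (≤ bound)
a_2 = 10: 115/21  (≤ bound)
a_3 = 2: 241/44  (≤ bound)
a_4 = 10: 2525/461  (> 311, stop)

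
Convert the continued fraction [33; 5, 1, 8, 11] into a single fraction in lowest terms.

Starting at the tail and folding back:
Start with 11.
8 + 1/(11/1) = 8 + 1/11 = 89/11
1 + 1/(89/11) = 1 + 11/89 = 100/89
5 + 1/(100/89) = 5 + 89/100 = 589/100
33 + 1/(589/100) = 33 + 100/589 = 19537/589

19537/589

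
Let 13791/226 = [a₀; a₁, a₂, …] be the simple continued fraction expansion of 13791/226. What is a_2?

Apply division with remainder until the remainder is 0:
13791 ÷ 226 → quotient 61, remainder 5
226 ÷ 5 → quotient 45, remainder 1
5 ÷ 1 → quotient 5, remainder 0

5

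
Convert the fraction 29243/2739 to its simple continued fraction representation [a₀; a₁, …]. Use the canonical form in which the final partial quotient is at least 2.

[10; 1, 2, 10, 1, 15, 5]

29243 ÷ 2739 → quotient 10, remainder 1853
2739 ÷ 1853 → quotient 1, remainder 886
1853 ÷ 886 → quotient 2, remainder 81
886 ÷ 81 → quotient 10, remainder 76
81 ÷ 76 → quotient 1, remainder 5
76 ÷ 5 → quotient 15, remainder 1
5 ÷ 1 → quotient 5, remainder 0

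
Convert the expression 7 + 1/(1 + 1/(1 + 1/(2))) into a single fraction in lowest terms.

Start with 2.
1 + 1/(2/1) = 1 + 1/2 = 3/2
1 + 1/(3/2) = 1 + 2/3 = 5/3
7 + 1/(5/3) = 7 + 3/5 = 38/5

38/5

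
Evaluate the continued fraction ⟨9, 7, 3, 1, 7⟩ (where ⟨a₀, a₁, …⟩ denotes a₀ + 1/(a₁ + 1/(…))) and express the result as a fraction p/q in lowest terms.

Use the convergent recurrence hₖ = aₖ·hₖ₋₁ + hₖ₋₂ (and likewise for the denominators kₖ):
a_0 = 9: 9/1
a_1 = 7: 64/7
a_2 = 3: 201/22
a_3 = 1: 265/29
a_4 = 7: 2056/225

2056/225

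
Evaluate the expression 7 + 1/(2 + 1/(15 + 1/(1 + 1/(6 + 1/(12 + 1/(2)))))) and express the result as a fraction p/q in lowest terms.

Collapse the nested fraction from the inside out:
Start with 2.
12 + 1/(2/1) = 12 + 1/2 = 25/2
6 + 1/(25/2) = 6 + 2/25 = 152/25
1 + 1/(152/25) = 1 + 25/152 = 177/152
15 + 1/(177/152) = 15 + 152/177 = 2807/177
2 + 1/(2807/177) = 2 + 177/2807 = 5791/2807
7 + 1/(5791/2807) = 7 + 2807/5791 = 43344/5791

43344/5791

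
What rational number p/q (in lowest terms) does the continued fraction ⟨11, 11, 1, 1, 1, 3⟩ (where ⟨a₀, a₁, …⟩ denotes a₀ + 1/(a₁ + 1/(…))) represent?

a_0 = 11: 11/1
a_1 = 11: 122/11
a_2 = 1: 133/12
a_3 = 1: 255/23
a_4 = 1: 388/35
a_5 = 3: 1419/128

1419/128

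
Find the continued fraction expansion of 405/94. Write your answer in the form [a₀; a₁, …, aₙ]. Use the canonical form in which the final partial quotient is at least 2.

405 = 4·94 + 29, so a_0 = 4
94 = 3·29 + 7, so a_1 = 3
29 = 4·7 + 1, so a_2 = 4
7 = 7·1 + 0, so a_3 = 7

[4; 3, 4, 7]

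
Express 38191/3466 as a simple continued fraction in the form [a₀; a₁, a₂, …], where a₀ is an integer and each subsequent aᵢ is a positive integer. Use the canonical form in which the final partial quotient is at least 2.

[11; 53, 3, 10, 2]

38191 ÷ 3466 → quotient 11, remainder 65
3466 ÷ 65 → quotient 53, remainder 21
65 ÷ 21 → quotient 3, remainder 2
21 ÷ 2 → quotient 10, remainder 1
2 ÷ 1 → quotient 2, remainder 0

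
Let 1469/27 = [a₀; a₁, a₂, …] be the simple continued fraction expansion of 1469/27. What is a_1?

2

⌊1469/27⌋ = 54, remainder 11
⌊27/11⌋ = 2, remainder 5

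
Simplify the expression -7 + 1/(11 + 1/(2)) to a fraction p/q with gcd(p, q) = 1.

-159/23

Compute successive convergents:
a_0 = -7: -7/1
a_1 = 11: -76/11
a_2 = 2: -159/23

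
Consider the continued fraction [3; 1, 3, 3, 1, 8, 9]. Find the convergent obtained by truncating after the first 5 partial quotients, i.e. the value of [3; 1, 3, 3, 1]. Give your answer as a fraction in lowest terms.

64/17

Collapse the nested fraction from the inside out:
Start with 1.
3 + 1/(1/1) = 3 + 1/1 = 4/1
3 + 1/(4/1) = 3 + 1/4 = 13/4
1 + 1/(13/4) = 1 + 4/13 = 17/13
3 + 1/(17/13) = 3 + 13/17 = 64/17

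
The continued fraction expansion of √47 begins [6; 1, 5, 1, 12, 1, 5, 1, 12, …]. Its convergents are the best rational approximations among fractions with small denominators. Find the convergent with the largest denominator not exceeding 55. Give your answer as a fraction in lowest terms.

a_0 = 6: 6/1  (≤ bound)
a_1 = 1: 7/1  (≤ bound)
a_2 = 5: 41/6  (≤ bound)
a_3 = 1: 48/7  (≤ bound)
a_4 = 12: 617/90  (> 55, stop)

48/7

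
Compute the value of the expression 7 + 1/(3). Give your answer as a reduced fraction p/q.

22/3

Start with 3.
7 + 1/(3/1) = 7 + 1/3 = 22/3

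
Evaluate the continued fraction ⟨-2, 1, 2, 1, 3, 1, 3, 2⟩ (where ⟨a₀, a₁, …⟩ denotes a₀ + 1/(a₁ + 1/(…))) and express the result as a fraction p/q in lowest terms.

-206/163

a_0 = -2: -2/1
a_1 = 1: -1/1
a_2 = 2: -4/3
a_3 = 1: -5/4
a_4 = 3: -19/15
a_5 = 1: -24/19
a_6 = 3: -91/72
a_7 = 2: -206/163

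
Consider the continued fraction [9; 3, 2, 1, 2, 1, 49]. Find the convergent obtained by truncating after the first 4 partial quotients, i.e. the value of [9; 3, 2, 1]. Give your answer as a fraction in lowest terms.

93/10

a_0 = 9: 9/1
a_1 = 3: 28/3
a_2 = 2: 65/7
a_3 = 1: 93/10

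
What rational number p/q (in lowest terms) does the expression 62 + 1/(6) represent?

373/6

Work from the innermost term outward:
Start with 6.
62 + 1/(6/1) = 62 + 1/6 = 373/6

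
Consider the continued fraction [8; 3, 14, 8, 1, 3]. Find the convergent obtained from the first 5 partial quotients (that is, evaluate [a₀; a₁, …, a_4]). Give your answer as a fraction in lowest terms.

Start with 1.
8 + 1/(1/1) = 8 + 1/1 = 9/1
14 + 1/(9/1) = 14 + 1/9 = 127/9
3 + 1/(127/9) = 3 + 9/127 = 390/127
8 + 1/(390/127) = 8 + 127/390 = 3247/390

3247/390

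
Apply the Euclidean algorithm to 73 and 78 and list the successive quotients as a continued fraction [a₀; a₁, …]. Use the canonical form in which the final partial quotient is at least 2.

73 ÷ 78 → quotient 0, remainder 73
78 ÷ 73 → quotient 1, remainder 5
73 ÷ 5 → quotient 14, remainder 3
5 ÷ 3 → quotient 1, remainder 2
3 ÷ 2 → quotient 1, remainder 1
2 ÷ 1 → quotient 2, remainder 0

[0; 1, 14, 1, 1, 2]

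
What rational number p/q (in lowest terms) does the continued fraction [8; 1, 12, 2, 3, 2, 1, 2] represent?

Compute successive convergents:
a_0 = 8: 8/1
a_1 = 1: 9/1
a_2 = 12: 116/13
a_3 = 2: 241/27
a_4 = 3: 839/94
a_5 = 2: 1919/215
a_6 = 1: 2758/309
a_7 = 2: 7435/833

7435/833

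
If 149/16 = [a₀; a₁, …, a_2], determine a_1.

3

Apply division with remainder until the remainder is 0:
149 = 9·16 + 5, so a_0 = 9
16 = 3·5 + 1, so a_1 = 3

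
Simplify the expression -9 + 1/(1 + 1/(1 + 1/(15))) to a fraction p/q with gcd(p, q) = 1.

Start with 15.
1 + 1/(15/1) = 1 + 1/15 = 16/15
1 + 1/(16/15) = 1 + 15/16 = 31/16
-9 + 1/(31/16) = -9 + 16/31 = -263/31

-263/31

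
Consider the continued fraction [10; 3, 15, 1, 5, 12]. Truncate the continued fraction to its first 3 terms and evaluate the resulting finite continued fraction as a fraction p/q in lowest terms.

475/46

Start with 15.
3 + 1/(15/1) = 3 + 1/15 = 46/15
10 + 1/(46/15) = 10 + 15/46 = 475/46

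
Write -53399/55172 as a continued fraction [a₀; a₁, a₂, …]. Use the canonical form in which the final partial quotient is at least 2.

-53399 = -1·55172 + 1773, so a_0 = -1
55172 = 31·1773 + 209, so a_1 = 31
1773 = 8·209 + 101, so a_2 = 8
209 = 2·101 + 7, so a_3 = 2
101 = 14·7 + 3, so a_4 = 14
7 = 2·3 + 1, so a_5 = 2
3 = 3·1 + 0, so a_6 = 3

[-1; 31, 8, 2, 14, 2, 3]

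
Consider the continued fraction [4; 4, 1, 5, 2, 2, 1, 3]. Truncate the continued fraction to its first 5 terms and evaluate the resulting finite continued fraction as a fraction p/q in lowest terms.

Work from the innermost term outward:
Start with 2.
5 + 1/(2/1) = 5 + 1/2 = 11/2
1 + 1/(11/2) = 1 + 2/11 = 13/11
4 + 1/(13/11) = 4 + 11/13 = 63/13
4 + 1/(63/13) = 4 + 13/63 = 265/63

265/63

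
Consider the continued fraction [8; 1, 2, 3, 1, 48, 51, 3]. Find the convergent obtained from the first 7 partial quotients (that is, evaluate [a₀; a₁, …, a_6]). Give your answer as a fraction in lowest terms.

281174/32347

Collapse the nested fraction from the inside out:
Start with 51.
48 + 1/(51/1) = 48 + 1/51 = 2449/51
1 + 1/(2449/51) = 1 + 51/2449 = 2500/2449
3 + 1/(2500/2449) = 3 + 2449/2500 = 9949/2500
2 + 1/(9949/2500) = 2 + 2500/9949 = 22398/9949
1 + 1/(22398/9949) = 1 + 9949/22398 = 32347/22398
8 + 1/(32347/22398) = 8 + 22398/32347 = 281174/32347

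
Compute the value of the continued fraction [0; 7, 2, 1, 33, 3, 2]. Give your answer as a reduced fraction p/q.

Use the convergent recurrence hₖ = aₖ·hₖ₋₁ + hₖ₋₂ (and likewise for the denominators kₖ):
a_0 = 0: 0/1
a_1 = 7: 1/7
a_2 = 2: 2/15
a_3 = 1: 3/22
a_4 = 33: 101/741
a_5 = 3: 306/2245
a_6 = 2: 713/5231

713/5231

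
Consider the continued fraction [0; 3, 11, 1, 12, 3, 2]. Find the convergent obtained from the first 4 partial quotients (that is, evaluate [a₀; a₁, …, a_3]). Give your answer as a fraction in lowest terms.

12/37

Collapse the nested fraction from the inside out:
Start with 1.
11 + 1/(1/1) = 11 + 1/1 = 12/1
3 + 1/(12/1) = 3 + 1/12 = 37/12
0 + 1/(37/12) = 0 + 12/37 = 12/37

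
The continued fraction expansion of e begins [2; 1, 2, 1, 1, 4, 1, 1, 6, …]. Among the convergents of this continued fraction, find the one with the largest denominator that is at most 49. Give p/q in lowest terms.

106/39

a_0 = 2: 2/1  (≤ bound)
a_1 = 1: 3/1  (≤ bound)
a_2 = 2: 8/3  (≤ bound)
a_3 = 1: 11/4  (≤ bound)
a_4 = 1: 19/7  (≤ bound)
a_5 = 4: 87/32  (≤ bound)
a_6 = 1: 106/39  (≤ bound)
a_7 = 1: 193/71  (> 49, stop)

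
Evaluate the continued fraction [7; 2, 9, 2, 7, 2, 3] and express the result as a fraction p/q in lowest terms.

a_0 = 7: 7/1
a_1 = 2: 15/2
a_2 = 9: 142/19
a_3 = 2: 299/40
a_4 = 7: 2235/299
a_5 = 2: 4769/638
a_6 = 3: 16542/2213

16542/2213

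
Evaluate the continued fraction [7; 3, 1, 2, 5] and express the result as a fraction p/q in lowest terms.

Starting at the tail and folding back:
Start with 5.
2 + 1/(5/1) = 2 + 1/5 = 11/5
1 + 1/(11/5) = 1 + 5/11 = 16/11
3 + 1/(16/11) = 3 + 11/16 = 59/16
7 + 1/(59/16) = 7 + 16/59 = 429/59

429/59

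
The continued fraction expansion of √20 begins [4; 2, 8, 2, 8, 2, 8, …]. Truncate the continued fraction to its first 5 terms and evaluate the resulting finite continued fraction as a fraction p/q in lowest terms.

Collapse the nested fraction from the inside out:
Start with 8.
2 + 1/(8/1) = 2 + 1/8 = 17/8
8 + 1/(17/8) = 8 + 8/17 = 144/17
2 + 1/(144/17) = 2 + 17/144 = 305/144
4 + 1/(305/144) = 4 + 144/305 = 1364/305

1364/305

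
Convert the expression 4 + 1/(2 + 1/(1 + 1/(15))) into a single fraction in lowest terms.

Starting at the tail and folding back:
Start with 15.
1 + 1/(15/1) = 1 + 1/15 = 16/15
2 + 1/(16/15) = 2 + 15/16 = 47/16
4 + 1/(47/16) = 4 + 16/47 = 204/47

204/47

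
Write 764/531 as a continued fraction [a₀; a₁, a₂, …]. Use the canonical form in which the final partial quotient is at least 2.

[1; 2, 3, 1, 1, 2, 2, 5]

764 ÷ 531 → quotient 1, remainder 233
531 ÷ 233 → quotient 2, remainder 65
233 ÷ 65 → quotient 3, remainder 38
65 ÷ 38 → quotient 1, remainder 27
38 ÷ 27 → quotient 1, remainder 11
27 ÷ 11 → quotient 2, remainder 5
11 ÷ 5 → quotient 2, remainder 1
5 ÷ 1 → quotient 5, remainder 0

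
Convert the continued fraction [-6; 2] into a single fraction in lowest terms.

-11/2

Use the convergent recurrence hₖ = aₖ·hₖ₋₁ + hₖ₋₂ (and likewise for the denominators kₖ):
a_0 = -6: -6/1
a_1 = 2: -11/2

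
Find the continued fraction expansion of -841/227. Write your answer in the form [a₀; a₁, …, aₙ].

-841 = -4·227 + 67, so a_0 = -4
227 = 3·67 + 26, so a_1 = 3
67 = 2·26 + 15, so a_2 = 2
26 = 1·15 + 11, so a_3 = 1
15 = 1·11 + 4, so a_4 = 1
11 = 2·4 + 3, so a_5 = 2
4 = 1·3 + 1, so a_6 = 1
3 = 3·1 + 0, so a_7 = 3

[-4; 3, 2, 1, 1, 2, 1, 3]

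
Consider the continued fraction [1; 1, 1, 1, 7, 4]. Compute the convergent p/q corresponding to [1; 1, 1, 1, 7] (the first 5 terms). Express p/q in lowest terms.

Collapse the nested fraction from the inside out:
Start with 7.
1 + 1/(7/1) = 1 + 1/7 = 8/7
1 + 1/(8/7) = 1 + 7/8 = 15/8
1 + 1/(15/8) = 1 + 8/15 = 23/15
1 + 1/(23/15) = 1 + 15/23 = 38/23

38/23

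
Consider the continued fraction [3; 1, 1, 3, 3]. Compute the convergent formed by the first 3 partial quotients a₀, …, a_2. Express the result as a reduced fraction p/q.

7/2

a_0 = 3: 3/1
a_1 = 1: 4/1
a_2 = 1: 7/2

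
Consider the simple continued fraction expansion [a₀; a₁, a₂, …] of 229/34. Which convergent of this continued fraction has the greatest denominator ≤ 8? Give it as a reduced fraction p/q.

a_0 = 6: 6/1  (≤ bound)
a_1 = 1: 7/1  (≤ bound)
a_2 = 2: 20/3  (≤ bound)
a_3 = 1: 27/4  (≤ bound)
a_4 = 3: 101/15  (> 8, stop)

27/4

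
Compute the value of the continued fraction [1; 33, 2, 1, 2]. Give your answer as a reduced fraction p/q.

275/267

a_0 = 1: 1/1
a_1 = 33: 34/33
a_2 = 2: 69/67
a_3 = 1: 103/100
a_4 = 2: 275/267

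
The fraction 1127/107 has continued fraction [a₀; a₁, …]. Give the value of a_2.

1

Repeatedly divide and take the remainder:
1127 ÷ 107 → quotient 10, remainder 57
107 ÷ 57 → quotient 1, remainder 50
57 ÷ 50 → quotient 1, remainder 7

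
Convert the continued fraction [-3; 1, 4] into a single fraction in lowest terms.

-11/5

Work from the innermost term outward:
Start with 4.
1 + 1/(4/1) = 1 + 1/4 = 5/4
-3 + 1/(5/4) = -3 + 4/5 = -11/5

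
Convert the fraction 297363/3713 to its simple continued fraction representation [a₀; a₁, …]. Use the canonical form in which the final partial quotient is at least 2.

[80; 11, 2, 53, 3]

⌊297363/3713⌋ = 80, remainder 323
⌊3713/323⌋ = 11, remainder 160
⌊323/160⌋ = 2, remainder 3
⌊160/3⌋ = 53, remainder 1
⌊3/1⌋ = 3, remainder 0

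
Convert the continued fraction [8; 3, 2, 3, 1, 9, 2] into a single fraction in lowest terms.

5281/637

Collapse the nested fraction from the inside out:
Start with 2.
9 + 1/(2/1) = 9 + 1/2 = 19/2
1 + 1/(19/2) = 1 + 2/19 = 21/19
3 + 1/(21/19) = 3 + 19/21 = 82/21
2 + 1/(82/21) = 2 + 21/82 = 185/82
3 + 1/(185/82) = 3 + 82/185 = 637/185
8 + 1/(637/185) = 8 + 185/637 = 5281/637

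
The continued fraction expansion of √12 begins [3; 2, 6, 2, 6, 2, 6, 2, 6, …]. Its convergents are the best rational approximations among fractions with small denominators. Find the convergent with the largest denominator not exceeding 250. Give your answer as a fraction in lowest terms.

List convergents until the denominator exceeds the bound:
a_0 = 3: 3/1  (≤ bound)
a_1 = 2: 7/2  (≤ bound)
a_2 = 6: 45/13  (≤ bound)
a_3 = 2: 97/28  (≤ bound)
a_4 = 6: 627/181  (≤ bound)
a_5 = 2: 1351/390  (> 250, stop)

627/181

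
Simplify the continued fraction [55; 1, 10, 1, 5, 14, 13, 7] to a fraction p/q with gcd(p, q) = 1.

a_0 = 55: 55/1
a_1 = 1: 56/1
a_2 = 10: 615/11
a_3 = 1: 671/12
a_4 = 5: 3970/71
a_5 = 14: 56251/1006
a_6 = 13: 735233/13149
a_7 = 7: 5202882/93049

5202882/93049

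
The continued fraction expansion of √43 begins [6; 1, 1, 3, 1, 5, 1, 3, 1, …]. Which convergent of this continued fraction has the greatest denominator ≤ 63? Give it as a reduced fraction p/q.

List convergents until the denominator exceeds the bound:
a_0 = 6: 6/1  (≤ bound)
a_1 = 1: 7/1  (≤ bound)
a_2 = 1: 13/2  (≤ bound)
a_3 = 3: 46/7  (≤ bound)
a_4 = 1: 59/9  (≤ bound)
a_5 = 5: 341/52  (≤ bound)
a_6 = 1: 400/61  (≤ bound)
a_7 = 3: 1541/235  (> 63, stop)

400/61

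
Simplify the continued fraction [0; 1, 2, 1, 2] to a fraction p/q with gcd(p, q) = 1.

8/11

a_0 = 0: 0/1
a_1 = 1: 1/1
a_2 = 2: 2/3
a_3 = 1: 3/4
a_4 = 2: 8/11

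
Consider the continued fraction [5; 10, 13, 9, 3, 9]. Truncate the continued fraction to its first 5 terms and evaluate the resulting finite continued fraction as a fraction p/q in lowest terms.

Start with 3.
9 + 1/(3/1) = 9 + 1/3 = 28/3
13 + 1/(28/3) = 13 + 3/28 = 367/28
10 + 1/(367/28) = 10 + 28/367 = 3698/367
5 + 1/(3698/367) = 5 + 367/3698 = 18857/3698

18857/3698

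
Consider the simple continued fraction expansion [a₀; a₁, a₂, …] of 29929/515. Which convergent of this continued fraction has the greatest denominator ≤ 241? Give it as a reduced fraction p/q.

5579/96

a_0 = 58: 58/1  (≤ bound)
a_1 = 8: 465/8  (≤ bound)
a_2 = 1: 523/9  (≤ bound)
a_3 = 2: 1511/26  (≤ bound)
a_4 = 1: 2034/35  (≤ bound)
a_5 = 2: 5579/96  (≤ bound)
a_6 = 5: 29929/515  (> 241, stop)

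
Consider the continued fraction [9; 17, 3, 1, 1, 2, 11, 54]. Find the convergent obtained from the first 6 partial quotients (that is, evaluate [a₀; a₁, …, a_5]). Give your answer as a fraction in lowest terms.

Build up convergents one term at a time:
a_0 = 9: 9/1
a_1 = 17: 154/17
a_2 = 3: 471/52
a_3 = 1: 625/69
a_4 = 1: 1096/121
a_5 = 2: 2817/311

2817/311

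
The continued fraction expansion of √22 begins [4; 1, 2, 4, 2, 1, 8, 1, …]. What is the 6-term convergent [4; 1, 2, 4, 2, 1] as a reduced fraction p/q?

a_0 = 4: 4/1
a_1 = 1: 5/1
a_2 = 2: 14/3
a_3 = 4: 61/13
a_4 = 2: 136/29
a_5 = 1: 197/42

197/42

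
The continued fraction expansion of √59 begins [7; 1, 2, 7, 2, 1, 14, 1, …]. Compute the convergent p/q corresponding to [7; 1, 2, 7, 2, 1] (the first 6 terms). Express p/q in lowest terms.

530/69

a_0 = 7: 7/1
a_1 = 1: 8/1
a_2 = 2: 23/3
a_3 = 7: 169/22
a_4 = 2: 361/47
a_5 = 1: 530/69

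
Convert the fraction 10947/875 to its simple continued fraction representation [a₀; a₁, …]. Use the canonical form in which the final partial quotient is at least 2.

10947 = 12·875 + 447, so a_0 = 12
875 = 1·447 + 428, so a_1 = 1
447 = 1·428 + 19, so a_2 = 1
428 = 22·19 + 10, so a_3 = 22
19 = 1·10 + 9, so a_4 = 1
10 = 1·9 + 1, so a_5 = 1
9 = 9·1 + 0, so a_6 = 9

[12; 1, 1, 22, 1, 1, 9]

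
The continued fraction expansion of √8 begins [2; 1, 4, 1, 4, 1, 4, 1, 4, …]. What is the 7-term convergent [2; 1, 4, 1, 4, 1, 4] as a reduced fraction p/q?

478/169

Use the convergent recurrence hₖ = aₖ·hₖ₋₁ + hₖ₋₂ (and likewise for the denominators kₖ):
a_0 = 2: 2/1
a_1 = 1: 3/1
a_2 = 4: 14/5
a_3 = 1: 17/6
a_4 = 4: 82/29
a_5 = 1: 99/35
a_6 = 4: 478/169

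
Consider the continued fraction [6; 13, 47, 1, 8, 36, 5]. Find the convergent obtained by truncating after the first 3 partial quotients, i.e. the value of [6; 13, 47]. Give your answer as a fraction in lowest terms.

Work from the innermost term outward:
Start with 47.
13 + 1/(47/1) = 13 + 1/47 = 612/47
6 + 1/(612/47) = 6 + 47/612 = 3719/612

3719/612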